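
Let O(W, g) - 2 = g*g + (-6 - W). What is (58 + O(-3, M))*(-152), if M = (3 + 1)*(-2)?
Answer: -18392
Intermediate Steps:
M = -8 (M = 4*(-2) = -8)
O(W, g) = -4 + g² - W (O(W, g) = 2 + (g*g + (-6 - W)) = 2 + (g² + (-6 - W)) = 2 + (-6 + g² - W) = -4 + g² - W)
(58 + O(-3, M))*(-152) = (58 + (-4 + (-8)² - 1*(-3)))*(-152) = (58 + (-4 + 64 + 3))*(-152) = (58 + 63)*(-152) = 121*(-152) = -18392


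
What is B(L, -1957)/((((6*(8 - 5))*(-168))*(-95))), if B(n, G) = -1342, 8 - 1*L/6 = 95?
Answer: -671/143640 ≈ -0.0046714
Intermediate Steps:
L = -522 (L = 48 - 6*95 = 48 - 570 = -522)
B(L, -1957)/((((6*(8 - 5))*(-168))*(-95))) = -1342*1/(95760*(8 - 5)) = -1342/(((6*3)*(-168))*(-95)) = -1342/((18*(-168))*(-95)) = -1342/((-3024*(-95))) = -1342/287280 = -1342*1/287280 = -671/143640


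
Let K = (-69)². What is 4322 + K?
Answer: 9083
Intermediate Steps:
K = 4761
4322 + K = 4322 + 4761 = 9083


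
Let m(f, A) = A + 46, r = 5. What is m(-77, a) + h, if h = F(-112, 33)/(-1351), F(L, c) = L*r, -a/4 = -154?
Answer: 127846/193 ≈ 662.41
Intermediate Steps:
a = 616 (a = -4*(-154) = 616)
m(f, A) = 46 + A
F(L, c) = 5*L (F(L, c) = L*5 = 5*L)
h = 80/193 (h = (5*(-112))/(-1351) = -560*(-1/1351) = 80/193 ≈ 0.41451)
m(-77, a) + h = (46 + 616) + 80/193 = 662 + 80/193 = 127846/193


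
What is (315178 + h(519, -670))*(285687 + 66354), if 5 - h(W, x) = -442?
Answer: 111112940625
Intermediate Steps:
h(W, x) = 447 (h(W, x) = 5 - 1*(-442) = 5 + 442 = 447)
(315178 + h(519, -670))*(285687 + 66354) = (315178 + 447)*(285687 + 66354) = 315625*352041 = 111112940625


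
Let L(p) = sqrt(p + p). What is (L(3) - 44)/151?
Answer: -44/151 + sqrt(6)/151 ≈ -0.27517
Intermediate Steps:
L(p) = sqrt(2)*sqrt(p) (L(p) = sqrt(2*p) = sqrt(2)*sqrt(p))
(L(3) - 44)/151 = (sqrt(2)*sqrt(3) - 44)/151 = (sqrt(6) - 44)*(1/151) = (-44 + sqrt(6))*(1/151) = -44/151 + sqrt(6)/151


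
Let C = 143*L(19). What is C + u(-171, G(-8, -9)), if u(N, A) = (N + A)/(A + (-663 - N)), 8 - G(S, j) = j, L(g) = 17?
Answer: 1154879/475 ≈ 2431.3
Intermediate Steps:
C = 2431 (C = 143*17 = 2431)
G(S, j) = 8 - j
u(N, A) = (A + N)/(-663 + A - N)
C + u(-171, G(-8, -9)) = 2431 + ((8 - 1*(-9)) - 171)/(-663 + (8 - 1*(-9)) - 1*(-171)) = 2431 + ((8 + 9) - 171)/(-663 + (8 + 9) + 171) = 2431 + (17 - 171)/(-663 + 17 + 171) = 2431 - 154/(-475) = 2431 - 1/475*(-154) = 2431 + 154/475 = 1154879/475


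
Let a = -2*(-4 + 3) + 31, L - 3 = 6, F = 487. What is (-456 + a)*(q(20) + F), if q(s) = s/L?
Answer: -206941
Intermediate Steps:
L = 9 (L = 3 + 6 = 9)
q(s) = s/9
a = 33 (a = -2*(-1) + 31 = 2 + 31 = 33)
(-456 + a)*(q(20) + F) = (-456 + 33)*((⅑)*20 + 487) = -423*(20/9 + 487) = -423*4403/9 = -206941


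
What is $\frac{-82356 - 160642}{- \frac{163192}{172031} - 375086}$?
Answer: $\frac{20901594469}{32263291429} \approx 0.64784$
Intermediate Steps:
$\frac{-82356 - 160642}{- \frac{163192}{172031} - 375086} = - \frac{242998}{\left(-163192\right) \frac{1}{172031} - 375086} = - \frac{242998}{- \frac{163192}{172031} - 375086} = - \frac{242998}{- \frac{64526582858}{172031}} = \left(-242998\right) \left(- \frac{172031}{64526582858}\right) = \frac{20901594469}{32263291429}$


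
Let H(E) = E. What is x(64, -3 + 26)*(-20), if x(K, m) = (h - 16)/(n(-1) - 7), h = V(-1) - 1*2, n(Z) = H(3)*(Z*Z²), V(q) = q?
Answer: -38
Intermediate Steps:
n(Z) = 3*Z³ (n(Z) = 3*(Z*Z²) = 3*Z³)
h = -3 (h = -1 - 1*2 = -1 - 2 = -3)
x(K, m) = 19/10 (x(K, m) = (-3 - 16)/(3*(-1)³ - 7) = -19/(3*(-1) - 7) = -19/(-3 - 7) = -19/(-10) = -19*(-⅒) = 19/10)
x(64, -3 + 26)*(-20) = (19/10)*(-20) = -38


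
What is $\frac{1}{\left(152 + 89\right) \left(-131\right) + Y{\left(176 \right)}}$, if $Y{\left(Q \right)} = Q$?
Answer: $- \frac{1}{31395} \approx -3.1852 \cdot 10^{-5}$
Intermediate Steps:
$\frac{1}{\left(152 + 89\right) \left(-131\right) + Y{\left(176 \right)}} = \frac{1}{\left(152 + 89\right) \left(-131\right) + 176} = \frac{1}{241 \left(-131\right) + 176} = \frac{1}{-31571 + 176} = \frac{1}{-31395} = - \frac{1}{31395}$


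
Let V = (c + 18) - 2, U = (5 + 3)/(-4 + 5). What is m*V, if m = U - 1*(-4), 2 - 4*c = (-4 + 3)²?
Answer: 195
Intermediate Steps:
c = ¼ (c = ½ - (-4 + 3)²/4 = ½ - ¼*(-1)² = ½ - ¼*1 = ½ - ¼ = ¼ ≈ 0.25000)
U = 8 (U = 8/1 = 8*1 = 8)
m = 12 (m = 8 - 1*(-4) = 8 + 4 = 12)
V = 65/4 (V = (¼ + 18) - 2 = 73/4 - 2 = 65/4 ≈ 16.250)
m*V = 12*(65/4) = 195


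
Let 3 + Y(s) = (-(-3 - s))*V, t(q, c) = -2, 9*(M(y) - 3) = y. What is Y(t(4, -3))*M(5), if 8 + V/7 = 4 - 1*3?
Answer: -1664/9 ≈ -184.89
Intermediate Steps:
M(y) = 3 + y/9
V = -49 (V = -56 + 7*(4 - 1*3) = -56 + 7*(4 - 3) = -56 + 7*1 = -56 + 7 = -49)
Y(s) = -150 - 49*s (Y(s) = -3 - (-3 - s)*(-49) = -3 + (3 + s)*(-49) = -3 + (-147 - 49*s) = -150 - 49*s)
Y(t(4, -3))*M(5) = (-150 - 49*(-2))*(3 + (⅑)*5) = (-150 + 98)*(3 + 5/9) = -52*32/9 = -1664/9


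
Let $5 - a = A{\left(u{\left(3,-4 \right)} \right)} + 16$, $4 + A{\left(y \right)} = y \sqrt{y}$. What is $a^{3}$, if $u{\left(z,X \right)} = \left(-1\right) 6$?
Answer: $4193 - 414 i \sqrt{6} \approx 4193.0 - 1014.1 i$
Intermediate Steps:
$u{\left(z,X \right)} = -6$
$A{\left(y \right)} = -4 + y^{\frac{3}{2}}$ ($A{\left(y \right)} = -4 + y \sqrt{y} = -4 + y^{\frac{3}{2}}$)
$a = -7 + 6 i \sqrt{6}$ ($a = 5 - \left(\left(-4 + \left(-6\right)^{\frac{3}{2}}\right) + 16\right) = 5 - \left(\left(-4 - 6 i \sqrt{6}\right) + 16\right) = 5 - \left(12 - 6 i \sqrt{6}\right) = -7 + 6 i \sqrt{6} \approx -7.0 + 14.697 i$)
$a^{3} = \left(-7 + 6 i \sqrt{6}\right)^{3}$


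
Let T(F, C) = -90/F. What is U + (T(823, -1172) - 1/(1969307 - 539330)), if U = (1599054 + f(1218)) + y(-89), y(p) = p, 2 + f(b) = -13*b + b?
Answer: 1864572022026884/1176871071 ≈ 1.5843e+6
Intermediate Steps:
f(b) = -2 - 12*b (f(b) = -2 + (-13*b + b) = -2 - 12*b)
U = 1584347 (U = (1599054 + (-2 - 12*1218)) - 89 = (1599054 + (-2 - 14616)) - 89 = (1599054 - 14618) - 89 = 1584436 - 89 = 1584347)
U + (T(823, -1172) - 1/(1969307 - 539330)) = 1584347 + (-90/823 - 1/(1969307 - 539330)) = 1584347 + (-90*1/823 - 1/1429977) = 1584347 + (-90/823 - 1*1/1429977) = 1584347 + (-90/823 - 1/1429977) = 1584347 - 128698753/1176871071 = 1864572022026884/1176871071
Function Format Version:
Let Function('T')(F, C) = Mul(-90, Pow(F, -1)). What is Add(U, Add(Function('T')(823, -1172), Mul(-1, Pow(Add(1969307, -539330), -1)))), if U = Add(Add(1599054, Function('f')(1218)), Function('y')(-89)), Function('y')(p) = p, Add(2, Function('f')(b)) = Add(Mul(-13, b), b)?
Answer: Rational(1864572022026884, 1176871071) ≈ 1.5843e+6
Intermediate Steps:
Function('f')(b) = Add(-2, Mul(-12, b)) (Function('f')(b) = Add(-2, Add(Mul(-13, b), b)) = Add(-2, Mul(-12, b)))
U = 1584347 (U = Add(Add(1599054, Add(-2, Mul(-12, 1218))), -89) = Add(Add(1599054, Add(-2, -14616)), -89) = Add(Add(1599054, -14618), -89) = Add(1584436, -89) = 1584347)
Add(U, Add(Function('T')(823, -1172), Mul(-1, Pow(Add(1969307, -539330), -1)))) = Add(1584347, Add(Mul(-90, Pow(823, -1)), Mul(-1, Pow(Add(1969307, -539330), -1)))) = Add(1584347, Add(Mul(-90, Rational(1, 823)), Mul(-1, Pow(1429977, -1)))) = Add(1584347, Add(Rational(-90, 823), Mul(-1, Rational(1, 1429977)))) = Add(1584347, Add(Rational(-90, 823), Rational(-1, 1429977))) = Add(1584347, Rational(-128698753, 1176871071)) = Rational(1864572022026884, 1176871071)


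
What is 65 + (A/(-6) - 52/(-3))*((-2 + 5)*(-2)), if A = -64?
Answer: -103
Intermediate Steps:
65 + (A/(-6) - 52/(-3))*((-2 + 5)*(-2)) = 65 + (-64/(-6) - 52/(-3))*((-2 + 5)*(-2)) = 65 + (-64*(-⅙) - 52*(-⅓))*(3*(-2)) = 65 + (32/3 + 52/3)*(-6) = 65 + 28*(-6) = 65 - 168 = -103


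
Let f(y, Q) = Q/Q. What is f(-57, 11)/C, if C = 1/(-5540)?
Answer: -5540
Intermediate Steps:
C = -1/5540 ≈ -0.00018051
f(y, Q) = 1
f(-57, 11)/C = 1/(-1/5540) = 1*(-5540) = -5540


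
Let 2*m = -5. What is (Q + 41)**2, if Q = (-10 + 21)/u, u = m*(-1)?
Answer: 51529/25 ≈ 2061.2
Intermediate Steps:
m = -5/2 (m = (1/2)*(-5) = -5/2 ≈ -2.5000)
u = 5/2 (u = -5/2*(-1) = 5/2 ≈ 2.5000)
Q = 22/5 (Q = (-10 + 21)/(5/2) = 11*(2/5) = 22/5 ≈ 4.4000)
(Q + 41)**2 = (22/5 + 41)**2 = (227/5)**2 = 51529/25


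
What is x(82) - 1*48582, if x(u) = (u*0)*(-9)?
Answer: -48582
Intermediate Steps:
x(u) = 0 (x(u) = 0*(-9) = 0)
x(82) - 1*48582 = 0 - 1*48582 = 0 - 48582 = -48582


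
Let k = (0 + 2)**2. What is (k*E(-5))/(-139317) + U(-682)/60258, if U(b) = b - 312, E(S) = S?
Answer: -7626441/466386877 ≈ -0.016352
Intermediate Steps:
k = 4 (k = 2**2 = 4)
U(b) = -312 + b
(k*E(-5))/(-139317) + U(-682)/60258 = (4*(-5))/(-139317) + (-312 - 682)/60258 = -20*(-1/139317) - 994*1/60258 = 20/139317 - 497/30129 = -7626441/466386877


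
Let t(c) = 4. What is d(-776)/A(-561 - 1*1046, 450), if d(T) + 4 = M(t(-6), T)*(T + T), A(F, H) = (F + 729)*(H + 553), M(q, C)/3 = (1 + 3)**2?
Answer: 37250/440317 ≈ 0.084598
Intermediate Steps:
M(q, C) = 48 (M(q, C) = 3*(1 + 3)**2 = 3*4**2 = 3*16 = 48)
A(F, H) = (553 + H)*(729 + F) (A(F, H) = (729 + F)*(553 + H) = (553 + H)*(729 + F))
d(T) = -4 + 96*T (d(T) = -4 + 48*(T + T) = -4 + 48*(2*T) = -4 + 96*T)
d(-776)/A(-561 - 1*1046, 450) = (-4 + 96*(-776))/(403137 + 553*(-561 - 1*1046) + 729*450 + (-561 - 1*1046)*450) = (-4 - 74496)/(403137 + 553*(-561 - 1046) + 328050 + (-561 - 1046)*450) = -74500/(403137 + 553*(-1607) + 328050 - 1607*450) = -74500/(403137 - 888671 + 328050 - 723150) = -74500/(-880634) = -74500*(-1/880634) = 37250/440317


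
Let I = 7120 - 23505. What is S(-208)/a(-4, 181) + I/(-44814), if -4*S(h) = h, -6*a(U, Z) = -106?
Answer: 7859389/2375142 ≈ 3.3090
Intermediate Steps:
I = -16385
a(U, Z) = 53/3 (a(U, Z) = -1/6*(-106) = 53/3)
S(h) = -h/4
S(-208)/a(-4, 181) + I/(-44814) = (-1/4*(-208))/(53/3) - 16385/(-44814) = 52*(3/53) - 16385*(-1/44814) = 156/53 + 16385/44814 = 7859389/2375142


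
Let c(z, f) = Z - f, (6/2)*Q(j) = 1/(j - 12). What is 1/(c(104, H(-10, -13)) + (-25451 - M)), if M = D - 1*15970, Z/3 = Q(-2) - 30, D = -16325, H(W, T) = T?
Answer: 14/94737 ≈ 0.00014778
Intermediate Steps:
Q(j) = 1/(3*(-12 + j)) (Q(j) = 1/(3*(j - 12)) = 1/(3*(-12 + j)))
Z = -1261/14 (Z = 3*(1/(3*(-12 - 2)) - 30) = 3*((1/3)/(-14) - 30) = 3*((1/3)*(-1/14) - 30) = 3*(-1/42 - 30) = 3*(-1261/42) = -1261/14 ≈ -90.071)
c(z, f) = -1261/14 - f
M = -32295 (M = -16325 - 1*15970 = -16325 - 15970 = -32295)
1/(c(104, H(-10, -13)) + (-25451 - M)) = 1/((-1261/14 - 1*(-13)) + (-25451 - 1*(-32295))) = 1/((-1261/14 + 13) + (-25451 + 32295)) = 1/(-1079/14 + 6844) = 1/(94737/14) = 14/94737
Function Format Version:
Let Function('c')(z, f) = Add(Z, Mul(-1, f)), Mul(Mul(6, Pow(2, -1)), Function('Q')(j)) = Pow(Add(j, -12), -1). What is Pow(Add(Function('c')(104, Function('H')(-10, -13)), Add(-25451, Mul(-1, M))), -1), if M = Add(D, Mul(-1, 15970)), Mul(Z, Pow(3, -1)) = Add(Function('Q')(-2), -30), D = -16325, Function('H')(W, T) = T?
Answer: Rational(14, 94737) ≈ 0.00014778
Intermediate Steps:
Function('Q')(j) = Mul(Rational(1, 3), Pow(Add(-12, j), -1)) (Function('Q')(j) = Mul(Rational(1, 3), Pow(Add(j, -12), -1)) = Mul(Rational(1, 3), Pow(Add(-12, j), -1)))
Z = Rational(-1261, 14) (Z = Mul(3, Add(Mul(Rational(1, 3), Pow(Add(-12, -2), -1)), -30)) = Mul(3, Add(Mul(Rational(1, 3), Pow(-14, -1)), -30)) = Mul(3, Add(Mul(Rational(1, 3), Rational(-1, 14)), -30)) = Mul(3, Add(Rational(-1, 42), -30)) = Mul(3, Rational(-1261, 42)) = Rational(-1261, 14) ≈ -90.071)
Function('c')(z, f) = Add(Rational(-1261, 14), Mul(-1, f))
M = -32295 (M = Add(-16325, Mul(-1, 15970)) = Add(-16325, -15970) = -32295)
Pow(Add(Function('c')(104, Function('H')(-10, -13)), Add(-25451, Mul(-1, M))), -1) = Pow(Add(Add(Rational(-1261, 14), Mul(-1, -13)), Add(-25451, Mul(-1, -32295))), -1) = Pow(Add(Add(Rational(-1261, 14), 13), Add(-25451, 32295)), -1) = Pow(Add(Rational(-1079, 14), 6844), -1) = Pow(Rational(94737, 14), -1) = Rational(14, 94737)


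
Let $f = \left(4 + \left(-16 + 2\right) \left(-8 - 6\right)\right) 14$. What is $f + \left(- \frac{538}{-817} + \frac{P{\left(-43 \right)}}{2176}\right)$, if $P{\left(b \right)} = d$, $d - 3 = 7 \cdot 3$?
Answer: $\frac{622375987}{222224} \approx 2800.7$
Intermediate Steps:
$d = 24$ ($d = 3 + 7 \cdot 3 = 3 + 21 = 24$)
$P{\left(b \right)} = 24$
$f = 2800$ ($f = \left(4 - -196\right) 14 = \left(4 + 196\right) 14 = 200 \cdot 14 = 2800$)
$f + \left(- \frac{538}{-817} + \frac{P{\left(-43 \right)}}{2176}\right) = 2800 + \left(- \frac{538}{-817} + \frac{24}{2176}\right) = 2800 + \left(\left(-538\right) \left(- \frac{1}{817}\right) + 24 \cdot \frac{1}{2176}\right) = 2800 + \left(\frac{538}{817} + \frac{3}{272}\right) = 2800 + \frac{148787}{222224} = \frac{622375987}{222224}$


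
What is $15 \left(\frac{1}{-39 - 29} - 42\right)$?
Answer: $- \frac{42855}{68} \approx -630.22$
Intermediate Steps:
$15 \left(\frac{1}{-39 - 29} - 42\right) = 15 \left(\frac{1}{-68} - 42\right) = 15 \left(- \frac{1}{68} - 42\right) = 15 \left(- \frac{2857}{68}\right) = - \frac{42855}{68}$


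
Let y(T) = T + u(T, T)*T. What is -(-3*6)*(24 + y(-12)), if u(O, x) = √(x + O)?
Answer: 216 - 432*I*√6 ≈ 216.0 - 1058.2*I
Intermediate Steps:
u(O, x) = √(O + x)
y(T) = T + √2*T^(3/2) (y(T) = T + √(T + T)*T = T + √(2*T)*T = T + (√2*√T)*T = T + √2*T^(3/2))
-(-3*6)*(24 + y(-12)) = -(-3*6)*(24 + (-12 + √2*(-12)^(3/2))) = -(-18)*(24 + (-12 + √2*(-24*I*√3))) = -(-18)*(24 + (-12 - 24*I*√6)) = -(-18)*(12 - 24*I*√6) = -(-216 + 432*I*√6) = 216 - 432*I*√6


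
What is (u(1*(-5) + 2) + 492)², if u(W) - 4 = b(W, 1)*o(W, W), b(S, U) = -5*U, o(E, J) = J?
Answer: 261121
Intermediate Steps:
u(W) = 4 - 5*W (u(W) = 4 + (-5*1)*W = 4 - 5*W)
(u(1*(-5) + 2) + 492)² = ((4 - 5*(1*(-5) + 2)) + 492)² = ((4 - 5*(-5 + 2)) + 492)² = ((4 - 5*(-3)) + 492)² = ((4 + 15) + 492)² = (19 + 492)² = 511² = 261121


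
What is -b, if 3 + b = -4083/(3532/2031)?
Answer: 8303169/3532 ≈ 2350.8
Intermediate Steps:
b = -8303169/3532 (b = -3 - 4083/(3532/2031) = -3 - 4083/(3532*(1/2031)) = -3 - 4083/3532/2031 = -3 - 4083*2031/3532 = -3 - 8292573/3532 = -8303169/3532 ≈ -2350.8)
-b = -1*(-8303169/3532) = 8303169/3532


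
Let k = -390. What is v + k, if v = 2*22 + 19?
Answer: -327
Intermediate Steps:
v = 63 (v = 44 + 19 = 63)
v + k = 63 - 390 = -327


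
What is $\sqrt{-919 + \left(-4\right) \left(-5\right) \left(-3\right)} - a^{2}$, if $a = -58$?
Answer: $-3364 + i \sqrt{979} \approx -3364.0 + 31.289 i$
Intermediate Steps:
$\sqrt{-919 + \left(-4\right) \left(-5\right) \left(-3\right)} - a^{2} = \sqrt{-919 + \left(-4\right) \left(-5\right) \left(-3\right)} - \left(-58\right)^{2} = \sqrt{-919 + 20 \left(-3\right)} - 3364 = \sqrt{-919 - 60} - 3364 = \sqrt{-979} - 3364 = i \sqrt{979} - 3364 = -3364 + i \sqrt{979}$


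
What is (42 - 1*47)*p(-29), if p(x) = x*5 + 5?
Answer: 700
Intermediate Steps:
p(x) = 5 + 5*x (p(x) = 5*x + 5 = 5 + 5*x)
(42 - 1*47)*p(-29) = (42 - 1*47)*(5 + 5*(-29)) = (42 - 47)*(5 - 145) = -5*(-140) = 700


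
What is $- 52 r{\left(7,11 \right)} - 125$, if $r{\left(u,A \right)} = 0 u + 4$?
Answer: $-333$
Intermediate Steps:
$r{\left(u,A \right)} = 4$ ($r{\left(u,A \right)} = 0 + 4 = 4$)
$- 52 r{\left(7,11 \right)} - 125 = \left(-52\right) 4 - 125 = -208 - 125 = -333$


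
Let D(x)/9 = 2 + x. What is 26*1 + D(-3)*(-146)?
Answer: 1340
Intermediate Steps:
D(x) = 18 + 9*x (D(x) = 9*(2 + x) = 18 + 9*x)
26*1 + D(-3)*(-146) = 26*1 + (18 + 9*(-3))*(-146) = 26 + (18 - 27)*(-146) = 26 - 9*(-146) = 26 + 1314 = 1340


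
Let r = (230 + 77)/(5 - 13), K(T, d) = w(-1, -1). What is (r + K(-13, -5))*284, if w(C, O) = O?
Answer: -22365/2 ≈ -11183.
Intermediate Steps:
K(T, d) = -1
r = -307/8 (r = 307/(-8) = 307*(-⅛) = -307/8 ≈ -38.375)
(r + K(-13, -5))*284 = (-307/8 - 1)*284 = -315/8*284 = -22365/2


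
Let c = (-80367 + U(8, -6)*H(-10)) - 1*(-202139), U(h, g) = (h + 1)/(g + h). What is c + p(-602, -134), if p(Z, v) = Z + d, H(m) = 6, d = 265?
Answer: 121462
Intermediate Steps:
U(h, g) = (1 + h)/(g + h)
p(Z, v) = 265 + Z (p(Z, v) = Z + 265 = 265 + Z)
c = 121799 (c = (-80367 + ((1 + 8)/(-6 + 8))*6) - 1*(-202139) = (-80367 + (9/2)*6) + 202139 = (-80367 + 27) + 202139 = -80340 + 202139 = 121799)
c + p(-602, -134) = 121799 + (265 - 602) = 121799 - 337 = 121462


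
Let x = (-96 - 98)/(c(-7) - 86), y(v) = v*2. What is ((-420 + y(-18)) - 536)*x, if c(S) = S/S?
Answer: -192448/85 ≈ -2264.1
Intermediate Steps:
c(S) = 1
y(v) = 2*v
x = 194/85 (x = (-96 - 98)/(1 - 86) = -194/(-85) = -194*(-1/85) = 194/85 ≈ 2.2824)
((-420 + y(-18)) - 536)*x = ((-420 + 2*(-18)) - 536)*(194/85) = ((-420 - 36) - 536)*(194/85) = (-456 - 536)*(194/85) = -992*194/85 = -192448/85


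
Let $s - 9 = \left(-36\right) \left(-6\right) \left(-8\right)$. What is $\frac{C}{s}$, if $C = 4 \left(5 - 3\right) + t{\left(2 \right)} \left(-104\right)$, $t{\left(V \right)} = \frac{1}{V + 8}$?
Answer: $\frac{4}{2865} \approx 0.0013962$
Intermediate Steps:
$t{\left(V \right)} = \frac{1}{8 + V}$
$s = -1719$ ($s = 9 + \left(-36\right) \left(-6\right) \left(-8\right) = 9 + 216 \left(-8\right) = 9 - 1728 = -1719$)
$C = - \frac{12}{5}$ ($C = 4 \left(5 - 3\right) + \frac{1}{8 + 2} \left(-104\right) = 4 \cdot 2 + \frac{1}{10} \left(-104\right) = 8 + \frac{1}{10} \left(-104\right) = 8 - \frac{52}{5} = - \frac{12}{5} \approx -2.4$)
$\frac{C}{s} = - \frac{12}{5 \left(-1719\right)} = \left(- \frac{12}{5}\right) \left(- \frac{1}{1719}\right) = \frac{4}{2865}$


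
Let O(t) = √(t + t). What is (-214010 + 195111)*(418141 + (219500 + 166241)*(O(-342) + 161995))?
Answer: -1180970755608964 - 43740714954*I*√19 ≈ -1.181e+15 - 1.9066e+11*I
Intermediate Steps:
O(t) = √2*√t (O(t) = √(2*t) = √2*√t)
(-214010 + 195111)*(418141 + (219500 + 166241)*(O(-342) + 161995)) = (-214010 + 195111)*(418141 + (219500 + 166241)*(√2*√(-342) + 161995)) = -18899*(418141 + 385741*(√2*(3*I*√38) + 161995)) = -18899*(418141 + 385741*(6*I*√19 + 161995)) = -18899*(418141 + 385741*(161995 + 6*I*√19)) = -18899*(418141 + (62488113295 + 2314446*I*√19)) = -18899*(62488531436 + 2314446*I*√19) = -1180970755608964 - 43740714954*I*√19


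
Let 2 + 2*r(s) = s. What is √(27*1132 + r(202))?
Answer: 2*√7666 ≈ 175.11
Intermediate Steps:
r(s) = -1 + s/2
√(27*1132 + r(202)) = √(27*1132 + (-1 + (½)*202)) = √(30564 + (-1 + 101)) = √(30564 + 100) = √30664 = 2*√7666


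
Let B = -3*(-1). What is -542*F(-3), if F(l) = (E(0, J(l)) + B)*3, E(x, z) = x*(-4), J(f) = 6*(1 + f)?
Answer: -4878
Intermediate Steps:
B = 3
J(f) = 6 + 6*f
E(x, z) = -4*x
F(l) = 9 (F(l) = (-4*0 + 3)*3 = (0 + 3)*3 = 3*3 = 9)
-542*F(-3) = -542*9 = -4878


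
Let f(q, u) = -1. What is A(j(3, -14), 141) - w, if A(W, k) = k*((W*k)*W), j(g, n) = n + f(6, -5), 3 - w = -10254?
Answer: 4462968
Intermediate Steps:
w = 10257 (w = 3 - 1*(-10254) = 3 + 10254 = 10257)
j(g, n) = -1 + n (j(g, n) = n - 1 = -1 + n)
A(W, k) = W**2*k**2 (A(W, k) = k*(k*W**2) = W**2*k**2)
A(j(3, -14), 141) - w = (-1 - 14)**2*141**2 - 1*10257 = (-15)**2*19881 - 10257 = 225*19881 - 10257 = 4473225 - 10257 = 4462968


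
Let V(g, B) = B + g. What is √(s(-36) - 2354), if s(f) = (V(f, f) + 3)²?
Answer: √2407 ≈ 49.061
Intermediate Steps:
s(f) = (3 + 2*f)² (s(f) = ((f + f) + 3)² = (2*f + 3)² = (3 + 2*f)²)
√(s(-36) - 2354) = √((3 + 2*(-36))² - 2354) = √((3 - 72)² - 2354) = √((-69)² - 2354) = √(4761 - 2354) = √2407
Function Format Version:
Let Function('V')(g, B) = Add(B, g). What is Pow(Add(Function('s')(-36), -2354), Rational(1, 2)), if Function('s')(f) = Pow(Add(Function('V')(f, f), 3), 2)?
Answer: Pow(2407, Rational(1, 2)) ≈ 49.061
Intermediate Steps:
Function('s')(f) = Pow(Add(3, Mul(2, f)), 2) (Function('s')(f) = Pow(Add(Add(f, f), 3), 2) = Pow(Add(Mul(2, f), 3), 2) = Pow(Add(3, Mul(2, f)), 2))
Pow(Add(Function('s')(-36), -2354), Rational(1, 2)) = Pow(Add(Pow(Add(3, Mul(2, -36)), 2), -2354), Rational(1, 2)) = Pow(Add(Pow(Add(3, -72), 2), -2354), Rational(1, 2)) = Pow(Add(Pow(-69, 2), -2354), Rational(1, 2)) = Pow(Add(4761, -2354), Rational(1, 2)) = Pow(2407, Rational(1, 2))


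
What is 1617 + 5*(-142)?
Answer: 907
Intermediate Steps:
1617 + 5*(-142) = 1617 - 710 = 907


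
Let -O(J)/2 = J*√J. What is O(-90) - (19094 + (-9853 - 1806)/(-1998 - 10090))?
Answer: -230819931/12088 + 540*I*√10 ≈ -19095.0 + 1707.6*I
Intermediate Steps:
O(J) = -2*J^(3/2) (O(J) = -2*J*√J = -2*J^(3/2))
O(-90) - (19094 + (-9853 - 1806)/(-1998 - 10090)) = -(-540)*I*√10 - (19094 + (-9853 - 1806)/(-1998 - 10090)) = -(-540)*I*√10 - (19094 - 11659/(-12088)) = 540*I*√10 - (19094 - 11659*(-1/12088)) = 540*I*√10 - (19094 + 11659/12088) = 540*I*√10 - 1*230819931/12088 = 540*I*√10 - 230819931/12088 = -230819931/12088 + 540*I*√10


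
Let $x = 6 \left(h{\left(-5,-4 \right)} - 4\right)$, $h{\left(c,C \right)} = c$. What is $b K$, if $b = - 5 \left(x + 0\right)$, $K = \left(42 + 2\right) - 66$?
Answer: $-5940$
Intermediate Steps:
$x = -54$ ($x = 6 \left(-5 - 4\right) = 6 \left(-9\right) = -54$)
$K = -22$ ($K = 44 - 66 = -22$)
$b = 270$ ($b = - 5 \left(-54 + 0\right) = \left(-5\right) \left(-54\right) = 270$)
$b K = 270 \left(-22\right) = -5940$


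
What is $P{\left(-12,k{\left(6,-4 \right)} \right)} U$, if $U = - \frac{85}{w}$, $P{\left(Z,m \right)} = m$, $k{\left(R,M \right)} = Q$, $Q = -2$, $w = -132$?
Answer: $- \frac{85}{66} \approx -1.2879$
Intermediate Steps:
$k{\left(R,M \right)} = -2$
$U = \frac{85}{132}$ ($U = - \frac{85}{-132} = \left(-85\right) \left(- \frac{1}{132}\right) = \frac{85}{132} \approx 0.64394$)
$P{\left(-12,k{\left(6,-4 \right)} \right)} U = \left(-2\right) \frac{85}{132} = - \frac{85}{66}$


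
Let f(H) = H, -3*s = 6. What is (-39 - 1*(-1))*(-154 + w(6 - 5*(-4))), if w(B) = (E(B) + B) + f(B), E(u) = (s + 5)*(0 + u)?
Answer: 912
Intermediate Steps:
s = -2 (s = -1/3*6 = -2)
E(u) = 3*u (E(u) = (-2 + 5)*(0 + u) = 3*u)
w(B) = 5*B (w(B) = (3*B + B) + B = 4*B + B = 5*B)
(-39 - 1*(-1))*(-154 + w(6 - 5*(-4))) = (-39 - 1*(-1))*(-154 + 5*(6 - 5*(-4))) = (-39 + 1)*(-154 + 5*(6 + 20)) = -38*(-154 + 5*26) = -38*(-154 + 130) = -38*(-24) = 912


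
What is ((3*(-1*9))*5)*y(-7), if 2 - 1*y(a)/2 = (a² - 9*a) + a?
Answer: 27810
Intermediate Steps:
y(a) = 4 - 2*a² + 16*a (y(a) = 4 - 2*((a² - 9*a) + a) = 4 - 2*(a² - 8*a) = 4 + (-2*a² + 16*a) = 4 - 2*a² + 16*a)
((3*(-1*9))*5)*y(-7) = ((3*(-1*9))*5)*(4 - 2*(-7)² + 16*(-7)) = ((3*(-9))*5)*(4 - 2*49 - 112) = (-27*5)*(4 - 98 - 112) = -135*(-206) = 27810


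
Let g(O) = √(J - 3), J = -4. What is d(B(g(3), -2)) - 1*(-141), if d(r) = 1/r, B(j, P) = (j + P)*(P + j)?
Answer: 2*(-211*I + 282*√7)/(-3*I + 4*√7) ≈ 140.98 + 0.087463*I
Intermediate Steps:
g(O) = I*√7 (g(O) = √(-4 - 3) = √(-7) = I*√7)
B(j, P) = (P + j)² (B(j, P) = (P + j)*(P + j) = (P + j)²)
d(B(g(3), -2)) - 1*(-141) = 1/((-2 + I*√7)²) - 1*(-141) = (-2 + I*√7)⁻² + 141 = 141 + (-2 + I*√7)⁻²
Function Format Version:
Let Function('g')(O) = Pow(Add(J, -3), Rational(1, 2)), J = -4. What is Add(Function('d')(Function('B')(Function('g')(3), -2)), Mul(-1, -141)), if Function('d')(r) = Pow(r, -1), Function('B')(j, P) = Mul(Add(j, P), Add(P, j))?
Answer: Mul(2, Pow(Add(Mul(-3, I), Mul(4, Pow(7, Rational(1, 2)))), -1), Add(Mul(-211, I), Mul(282, Pow(7, Rational(1, 2))))) ≈ Add(140.98, Mul(0.087463, I))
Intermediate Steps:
Function('g')(O) = Mul(I, Pow(7, Rational(1, 2))) (Function('g')(O) = Pow(Add(-4, -3), Rational(1, 2)) = Pow(-7, Rational(1, 2)) = Mul(I, Pow(7, Rational(1, 2))))
Function('B')(j, P) = Pow(Add(P, j), 2) (Function('B')(j, P) = Mul(Add(P, j), Add(P, j)) = Pow(Add(P, j), 2))
Add(Function('d')(Function('B')(Function('g')(3), -2)), Mul(-1, -141)) = Add(Pow(Pow(Add(-2, Mul(I, Pow(7, Rational(1, 2)))), 2), -1), Mul(-1, -141)) = Add(Pow(Add(-2, Mul(I, Pow(7, Rational(1, 2)))), -2), 141) = Add(141, Pow(Add(-2, Mul(I, Pow(7, Rational(1, 2)))), -2))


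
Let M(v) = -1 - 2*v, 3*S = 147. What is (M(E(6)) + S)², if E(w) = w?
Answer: 1296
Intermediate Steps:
S = 49 (S = (⅓)*147 = 49)
(M(E(6)) + S)² = ((-1 - 2*6) + 49)² = ((-1 - 12) + 49)² = (-13 + 49)² = 36² = 1296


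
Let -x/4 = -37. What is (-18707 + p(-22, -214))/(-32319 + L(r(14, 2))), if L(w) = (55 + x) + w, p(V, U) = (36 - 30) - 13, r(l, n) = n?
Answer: 9357/16057 ≈ 0.58274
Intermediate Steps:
x = 148 (x = -4*(-37) = 148)
p(V, U) = -7 (p(V, U) = 6 - 13 = -7)
L(w) = 203 + w (L(w) = (55 + 148) + w = 203 + w)
(-18707 + p(-22, -214))/(-32319 + L(r(14, 2))) = (-18707 - 7)/(-32319 + (203 + 2)) = -18714/(-32319 + 205) = -18714/(-32114) = -18714*(-1/32114) = 9357/16057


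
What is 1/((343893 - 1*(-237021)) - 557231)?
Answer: 1/23683 ≈ 4.2224e-5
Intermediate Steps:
1/((343893 - 1*(-237021)) - 557231) = 1/((343893 + 237021) - 557231) = 1/(580914 - 557231) = 1/23683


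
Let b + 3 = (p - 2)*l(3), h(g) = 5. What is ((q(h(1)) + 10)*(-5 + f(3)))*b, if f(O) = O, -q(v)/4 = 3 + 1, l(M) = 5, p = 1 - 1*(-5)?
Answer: 204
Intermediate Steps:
p = 6 (p = 1 + 5 = 6)
q(v) = -16 (q(v) = -4*(3 + 1) = -4*4 = -16)
b = 17 (b = -3 + (6 - 2)*5 = -3 + 4*5 = -3 + 20 = 17)
((q(h(1)) + 10)*(-5 + f(3)))*b = ((-16 + 10)*(-5 + 3))*17 = -6*(-2)*17 = 12*17 = 204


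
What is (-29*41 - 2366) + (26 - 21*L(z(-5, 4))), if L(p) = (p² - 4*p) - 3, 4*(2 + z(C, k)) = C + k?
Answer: -60181/16 ≈ -3761.3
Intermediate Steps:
z(C, k) = -2 + C/4 + k/4 (z(C, k) = -2 + (C + k)/4 = -2 + (C/4 + k/4) = -2 + C/4 + k/4)
L(p) = -3 + p² - 4*p
(-29*41 - 2366) + (26 - 21*L(z(-5, 4))) = (-29*41 - 2366) + (26 - 21*(-3 + (-2 + (¼)*(-5) + (¼)*4)² - 4*(-2 + (¼)*(-5) + (¼)*4))) = (-1189 - 2366) + (26 - 21*(-3 + (-2 - 5/4 + 1)² - 4*(-2 - 5/4 + 1))) = -3555 + (26 - 21*(-3 + (-9/4)² - 4*(-9/4))) = -3555 + (26 - 21*(-3 + 81/16 + 9)) = -3555 + (26 - 21*177/16) = -3555 + (26 - 3717/16) = -3555 - 3301/16 = -60181/16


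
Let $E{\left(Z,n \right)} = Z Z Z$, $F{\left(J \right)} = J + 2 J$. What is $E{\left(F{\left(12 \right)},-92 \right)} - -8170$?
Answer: $54826$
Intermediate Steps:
$F{\left(J \right)} = 3 J$
$E{\left(Z,n \right)} = Z^{3}$ ($E{\left(Z,n \right)} = Z^{2} Z = Z^{3}$)
$E{\left(F{\left(12 \right)},-92 \right)} - -8170 = \left(3 \cdot 12\right)^{3} - -8170 = 36^{3} + 8170 = 46656 + 8170 = 54826$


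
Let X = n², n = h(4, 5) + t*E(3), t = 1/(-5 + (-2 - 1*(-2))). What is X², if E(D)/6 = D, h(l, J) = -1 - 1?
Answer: 614656/625 ≈ 983.45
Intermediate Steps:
h(l, J) = -2
E(D) = 6*D
t = -⅕ (t = 1/(-5 + (-2 + 2)) = 1/(-5 + 0) = 1/(-5) = -⅕ ≈ -0.20000)
n = -28/5 (n = -2 - 6*3/5 = -2 - ⅕*18 = -2 - 18/5 = -28/5 ≈ -5.6000)
X = 784/25 (X = (-28/5)² = 784/25 ≈ 31.360)
X² = (784/25)² = 614656/625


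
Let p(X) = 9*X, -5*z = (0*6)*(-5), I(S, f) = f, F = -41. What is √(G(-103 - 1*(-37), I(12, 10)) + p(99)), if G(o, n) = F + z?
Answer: 5*√34 ≈ 29.155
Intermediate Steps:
z = 0 (z = -0*6*(-5)/5 = -0*(-5) = -⅕*0 = 0)
G(o, n) = -41 (G(o, n) = -41 + 0 = -41)
√(G(-103 - 1*(-37), I(12, 10)) + p(99)) = √(-41 + 9*99) = √(-41 + 891) = √850 = 5*√34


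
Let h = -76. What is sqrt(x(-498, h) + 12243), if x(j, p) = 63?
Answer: sqrt(12306) ≈ 110.93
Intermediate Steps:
sqrt(x(-498, h) + 12243) = sqrt(63 + 12243) = sqrt(12306)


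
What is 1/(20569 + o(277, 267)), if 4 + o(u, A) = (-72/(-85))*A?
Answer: 85/1767249 ≈ 4.8097e-5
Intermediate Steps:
o(u, A) = -4 + 72*A/85 (o(u, A) = -4 + (-72/(-85))*A = -4 + (-72*(-1/85))*A = -4 + 72*A/85)
1/(20569 + o(277, 267)) = 1/(20569 + (-4 + (72/85)*267)) = 1/(20569 + (-4 + 19224/85)) = 1/(20569 + 18884/85) = 1/(1767249/85) = 85/1767249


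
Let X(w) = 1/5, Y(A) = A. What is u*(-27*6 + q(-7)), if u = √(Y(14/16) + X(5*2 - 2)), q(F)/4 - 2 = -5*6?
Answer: -137*√430/10 ≈ -284.09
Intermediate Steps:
q(F) = -112 (q(F) = 8 + 4*(-5*6) = 8 + 4*(-30) = 8 - 120 = -112)
X(w) = ⅕
u = √430/20 (u = √(14/16 + ⅕) = √(14*(1/16) + ⅕) = √(7/8 + ⅕) = √(43/40) = √430/20 ≈ 1.0368)
u*(-27*6 + q(-7)) = (√430/20)*(-27*6 - 112) = (√430/20)*(-162 - 112) = (√430/20)*(-274) = -137*√430/10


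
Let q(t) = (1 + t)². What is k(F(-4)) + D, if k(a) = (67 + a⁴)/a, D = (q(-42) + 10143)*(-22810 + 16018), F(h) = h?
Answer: -321234755/4 ≈ -8.0309e+7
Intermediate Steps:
D = -80308608 (D = ((1 - 42)² + 10143)*(-22810 + 16018) = ((-41)² + 10143)*(-6792) = (1681 + 10143)*(-6792) = 11824*(-6792) = -80308608)
k(a) = (67 + a⁴)/a
k(F(-4)) + D = (67 + (-4)⁴)/(-4) - 80308608 = -(67 + 256)/4 - 80308608 = -¼*323 - 80308608 = -323/4 - 80308608 = -321234755/4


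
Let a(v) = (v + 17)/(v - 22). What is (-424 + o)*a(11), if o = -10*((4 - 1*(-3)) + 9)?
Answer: 16352/11 ≈ 1486.5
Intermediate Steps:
a(v) = (17 + v)/(-22 + v)
o = -160 (o = -10*((4 + 3) + 9) = -10*(7 + 9) = -10*16 = -160)
(-424 + o)*a(11) = (-424 - 160)*((17 + 11)/(-22 + 11)) = -584*28/(-11) = -(-584)*28/11 = -584*(-28/11) = 16352/11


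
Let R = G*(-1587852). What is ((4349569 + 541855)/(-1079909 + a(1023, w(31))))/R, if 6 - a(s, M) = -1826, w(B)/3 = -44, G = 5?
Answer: 1222856/2139783400755 ≈ 5.7149e-7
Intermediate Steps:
w(B) = -132 (w(B) = 3*(-44) = -132)
a(s, M) = 1832 (a(s, M) = 6 - 1*(-1826) = 6 + 1826 = 1832)
R = -7939260 (R = 5*(-1587852) = -7939260)
((4349569 + 541855)/(-1079909 + a(1023, w(31))))/R = ((4349569 + 541855)/(-1079909 + 1832))/(-7939260) = (4891424/(-1078077))*(-1/7939260) = (4891424*(-1/1078077))*(-1/7939260) = -4891424/1078077*(-1/7939260) = 1222856/2139783400755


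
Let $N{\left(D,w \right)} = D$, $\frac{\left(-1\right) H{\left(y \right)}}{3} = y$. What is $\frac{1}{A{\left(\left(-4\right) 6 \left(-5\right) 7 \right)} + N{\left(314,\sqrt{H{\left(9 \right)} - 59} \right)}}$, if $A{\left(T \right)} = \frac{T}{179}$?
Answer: $\frac{179}{57046} \approx 0.0031378$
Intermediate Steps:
$H{\left(y \right)} = - 3 y$
$A{\left(T \right)} = \frac{T}{179}$ ($A{\left(T \right)} = T \frac{1}{179} = \frac{T}{179}$)
$\frac{1}{A{\left(\left(-4\right) 6 \left(-5\right) 7 \right)} + N{\left(314,\sqrt{H{\left(9 \right)} - 59} \right)}} = \frac{1}{\frac{\left(-4\right) 6 \left(-5\right) 7}{179} + 314} = \frac{1}{\frac{\left(-24\right) \left(-5\right) 7}{179} + 314} = \frac{1}{\frac{120 \cdot 7}{179} + 314} = \frac{1}{\frac{1}{179} \cdot 840 + 314} = \frac{1}{\frac{840}{179} + 314} = \frac{1}{\frac{57046}{179}} = \frac{179}{57046}$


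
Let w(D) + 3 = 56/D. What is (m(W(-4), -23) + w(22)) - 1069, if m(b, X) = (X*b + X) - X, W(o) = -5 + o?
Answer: -9487/11 ≈ -862.45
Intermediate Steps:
m(b, X) = X*b (m(b, X) = (X + X*b) - X = X*b)
w(D) = -3 + 56/D
(m(W(-4), -23) + w(22)) - 1069 = (-23*(-5 - 4) + (-3 + 56/22)) - 1069 = (-23*(-9) + (-3 + 56*(1/22))) - 1069 = (207 + (-3 + 28/11)) - 1069 = (207 - 5/11) - 1069 = 2272/11 - 1069 = -9487/11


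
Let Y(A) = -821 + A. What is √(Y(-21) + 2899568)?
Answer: √2898726 ≈ 1702.6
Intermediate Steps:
√(Y(-21) + 2899568) = √((-821 - 21) + 2899568) = √(-842 + 2899568) = √2898726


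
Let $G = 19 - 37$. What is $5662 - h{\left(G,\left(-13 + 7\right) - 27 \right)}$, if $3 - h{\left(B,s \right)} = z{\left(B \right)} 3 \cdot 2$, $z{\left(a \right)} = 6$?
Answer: $5695$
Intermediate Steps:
$G = -18$
$h{\left(B,s \right)} = -33$ ($h{\left(B,s \right)} = 3 - 6 \cdot 3 \cdot 2 = 3 - 18 \cdot 2 = 3 - 36 = -33$)
$5662 - h{\left(G,\left(-13 + 7\right) - 27 \right)} = 5662 - -33 = 5662 + 33 = 5695$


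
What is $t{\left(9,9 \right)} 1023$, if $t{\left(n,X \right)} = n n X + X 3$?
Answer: $773388$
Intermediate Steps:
$t{\left(n,X \right)} = 3 X + X n^{2}$ ($t{\left(n,X \right)} = n^{2} X + 3 X = X n^{2} + 3 X = 3 X + X n^{2}$)
$t{\left(9,9 \right)} 1023 = 9 \left(3 + 9^{2}\right) 1023 = 9 \left(3 + 81\right) 1023 = 9 \cdot 84 \cdot 1023 = 756 \cdot 1023 = 773388$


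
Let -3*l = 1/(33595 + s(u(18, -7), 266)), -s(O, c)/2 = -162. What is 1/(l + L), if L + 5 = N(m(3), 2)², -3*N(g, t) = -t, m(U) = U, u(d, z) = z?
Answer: -305271/1390682 ≈ -0.21951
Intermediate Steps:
s(O, c) = 324 (s(O, c) = -2*(-162) = 324)
l = -1/101757 (l = -1/(3*(33595 + 324)) = -⅓/33919 = -⅓*1/33919 = -1/101757 ≈ -9.8273e-6)
N(g, t) = t/3 (N(g, t) = -(-1)*t/3 = t/3)
L = -41/9 (L = -5 + ((⅓)*2)² = -5 + (⅔)² = -5 + 4/9 = -41/9 ≈ -4.5556)
1/(l + L) = 1/(-1/101757 - 41/9) = 1/(-1390682/305271) = -305271/1390682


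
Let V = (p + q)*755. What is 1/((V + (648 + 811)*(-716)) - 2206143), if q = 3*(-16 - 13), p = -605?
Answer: -1/3773247 ≈ -2.6502e-7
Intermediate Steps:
q = -87 (q = 3*(-29) = -87)
V = -522460 (V = (-605 - 87)*755 = -692*755 = -522460)
1/((V + (648 + 811)*(-716)) - 2206143) = 1/((-522460 + (648 + 811)*(-716)) - 2206143) = 1/((-522460 + 1459*(-716)) - 2206143) = 1/((-522460 - 1044644) - 2206143) = 1/(-1567104 - 2206143) = 1/(-3773247) = -1/3773247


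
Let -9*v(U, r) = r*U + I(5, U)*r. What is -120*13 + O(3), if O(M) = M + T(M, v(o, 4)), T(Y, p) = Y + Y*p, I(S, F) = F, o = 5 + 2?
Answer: -4718/3 ≈ -1572.7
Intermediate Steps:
o = 7
v(U, r) = -2*U*r/9 (v(U, r) = -(r*U + U*r)/9 = -(U*r + U*r)/9 = -2*U*r/9)
O(M) = -38*M/9 (O(M) = M + M*(1 - 2/9*7*4) = M + M*(1 - 56/9) = M + M*(-47/9) = M - 47*M/9 = -38*M/9)
-120*13 + O(3) = -120*13 - 38/9*3 = -1560 - 38/3 = -4718/3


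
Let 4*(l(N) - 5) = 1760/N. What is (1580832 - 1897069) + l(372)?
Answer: -29409466/93 ≈ -3.1623e+5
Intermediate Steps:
l(N) = 5 + 440/N (l(N) = 5 + (1760/N)/4 = 5 + 440/N)
(1580832 - 1897069) + l(372) = (1580832 - 1897069) + (5 + 440/372) = -316237 + (5 + 440*(1/372)) = -316237 + (5 + 110/93) = -316237 + 575/93 = -29409466/93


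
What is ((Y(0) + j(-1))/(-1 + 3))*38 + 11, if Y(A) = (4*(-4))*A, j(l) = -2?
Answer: -27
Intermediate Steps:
Y(A) = -16*A
((Y(0) + j(-1))/(-1 + 3))*38 + 11 = ((-16*0 - 2)/(-1 + 3))*38 + 11 = ((0 - 2)/2)*38 + 11 = -2*1/2*38 + 11 = -1*38 + 11 = -38 + 11 = -27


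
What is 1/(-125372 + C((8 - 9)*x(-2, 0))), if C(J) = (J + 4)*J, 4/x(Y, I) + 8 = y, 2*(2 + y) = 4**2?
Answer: -1/125360 ≈ -7.9770e-6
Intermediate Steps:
y = 6 (y = -2 + (1/2)*4**2 = -2 + (1/2)*16 = -2 + 8 = 6)
x(Y, I) = -2 (x(Y, I) = 4/(-8 + 6) = 4/(-2) = 4*(-1/2) = -2)
C(J) = J*(4 + J) (C(J) = (4 + J)*J = J*(4 + J))
1/(-125372 + C((8 - 9)*x(-2, 0))) = 1/(-125372 + ((8 - 9)*(-2))*(4 + (8 - 9)*(-2))) = 1/(-125372 + (-1*(-2))*(4 - 1*(-2))) = 1/(-125372 + 2*(4 + 2)) = 1/(-125372 + 2*6) = 1/(-125372 + 12) = 1/(-125360) = -1/125360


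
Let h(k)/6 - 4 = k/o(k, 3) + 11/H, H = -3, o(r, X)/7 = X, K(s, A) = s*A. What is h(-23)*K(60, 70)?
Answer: -19200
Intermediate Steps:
K(s, A) = A*s
o(r, X) = 7*X
h(k) = 2 + 2*k/7 (h(k) = 24 + 6*(k/((7*3)) + 11/(-3)) = 24 + 6*(k/21 + 11*(-⅓)) = 24 + 6*(k*(1/21) - 11/3) = 24 + 6*(k/21 - 11/3) = 24 + 6*(-11/3 + k/21) = 24 + (-22 + 2*k/7) = 2 + 2*k/7)
h(-23)*K(60, 70) = (2 + (2/7)*(-23))*(70*60) = (2 - 46/7)*4200 = -32/7*4200 = -19200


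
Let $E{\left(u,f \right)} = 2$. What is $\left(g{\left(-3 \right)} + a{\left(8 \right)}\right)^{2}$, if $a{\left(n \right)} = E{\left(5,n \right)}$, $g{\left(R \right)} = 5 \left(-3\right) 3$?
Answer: $1849$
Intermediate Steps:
$g{\left(R \right)} = -45$ ($g{\left(R \right)} = \left(-15\right) 3 = -45$)
$a{\left(n \right)} = 2$
$\left(g{\left(-3 \right)} + a{\left(8 \right)}\right)^{2} = \left(-45 + 2\right)^{2} = \left(-43\right)^{2} = 1849$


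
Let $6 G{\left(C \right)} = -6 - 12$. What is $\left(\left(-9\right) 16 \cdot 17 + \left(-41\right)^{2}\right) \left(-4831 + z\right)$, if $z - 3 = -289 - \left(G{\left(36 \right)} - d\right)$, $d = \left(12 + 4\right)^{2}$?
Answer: $3726086$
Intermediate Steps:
$d = 256$ ($d = 16^{2} = 256$)
$G{\left(C \right)} = -3$ ($G{\left(C \right)} = \frac{-6 - 12}{6} = \frac{1}{6} \left(-18\right) = -3$)
$z = -27$ ($z = 3 - \left(286 - 256\right) = 3 - 30 = -27$)
$\left(\left(-9\right) 16 \cdot 17 + \left(-41\right)^{2}\right) \left(-4831 + z\right) = \left(\left(-9\right) 16 \cdot 17 + \left(-41\right)^{2}\right) \left(-4831 - 27\right) = \left(\left(-144\right) 17 + 1681\right) \left(-4858\right) = \left(-2448 + 1681\right) \left(-4858\right) = \left(-767\right) \left(-4858\right) = 3726086$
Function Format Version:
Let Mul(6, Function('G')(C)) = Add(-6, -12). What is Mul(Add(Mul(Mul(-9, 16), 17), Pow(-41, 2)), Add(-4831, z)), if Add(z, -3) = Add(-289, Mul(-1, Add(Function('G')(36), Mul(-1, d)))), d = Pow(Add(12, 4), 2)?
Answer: 3726086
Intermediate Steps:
d = 256 (d = Pow(16, 2) = 256)
Function('G')(C) = -3 (Function('G')(C) = Mul(Rational(1, 6), Add(-6, -12)) = Mul(Rational(1, 6), -18) = -3)
z = -27 (z = Add(3, Add(-289, Mul(-1, Add(-3, Mul(-1, 256))))) = Add(3, Add(-289, Mul(-1, Add(-3, -256)))) = Add(3, Add(-289, Mul(-1, -259))) = Add(3, Add(-289, 259)) = Add(3, -30) = -27)
Mul(Add(Mul(Mul(-9, 16), 17), Pow(-41, 2)), Add(-4831, z)) = Mul(Add(Mul(Mul(-9, 16), 17), Pow(-41, 2)), Add(-4831, -27)) = Mul(Add(Mul(-144, 17), 1681), -4858) = Mul(Add(-2448, 1681), -4858) = Mul(-767, -4858) = 3726086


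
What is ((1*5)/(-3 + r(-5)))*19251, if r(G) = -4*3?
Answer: -6417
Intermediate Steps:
r(G) = -12
((1*5)/(-3 + r(-5)))*19251 = ((1*5)/(-3 - 12))*19251 = (5/(-15))*19251 = (5*(-1/15))*19251 = -⅓*19251 = -6417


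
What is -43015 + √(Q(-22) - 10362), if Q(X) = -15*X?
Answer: -43015 + 4*I*√627 ≈ -43015.0 + 100.16*I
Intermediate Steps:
-43015 + √(Q(-22) - 10362) = -43015 + √(-15*(-22) - 10362) = -43015 + √(330 - 10362) = -43015 + √(-10032) = -43015 + 4*I*√627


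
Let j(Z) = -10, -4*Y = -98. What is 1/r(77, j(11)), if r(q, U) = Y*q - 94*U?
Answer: 2/5653 ≈ 0.00035379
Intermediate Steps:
Y = 49/2 (Y = -1/4*(-98) = 49/2 ≈ 24.500)
r(q, U) = -94*U + 49*q/2 (r(q, U) = 49*q/2 - 94*U = -94*U + 49*q/2)
1/r(77, j(11)) = 1/(-94*(-10) + (49/2)*77) = 1/(940 + 3773/2) = 1/(5653/2) = 2/5653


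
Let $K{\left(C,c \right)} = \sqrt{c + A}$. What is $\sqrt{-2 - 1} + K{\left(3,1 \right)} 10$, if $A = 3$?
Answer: $20 + i \sqrt{3} \approx 20.0 + 1.732 i$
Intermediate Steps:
$K{\left(C,c \right)} = \sqrt{3 + c}$ ($K{\left(C,c \right)} = \sqrt{c + 3} = \sqrt{3 + c}$)
$\sqrt{-2 - 1} + K{\left(3,1 \right)} 10 = \sqrt{-2 - 1} + \sqrt{3 + 1} \cdot 10 = \sqrt{-3} + \sqrt{4} \cdot 10 = i \sqrt{3} + 2 \cdot 10 = i \sqrt{3} + 20 = 20 + i \sqrt{3}$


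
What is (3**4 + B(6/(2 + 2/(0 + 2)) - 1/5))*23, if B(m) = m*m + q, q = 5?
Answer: 51313/25 ≈ 2052.5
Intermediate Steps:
B(m) = 5 + m**2 (B(m) = m*m + 5 = m**2 + 5 = 5 + m**2)
(3**4 + B(6/(2 + 2/(0 + 2)) - 1/5))*23 = (3**4 + (5 + (6/(2 + 2/(0 + 2)) - 1/5)**2))*23 = (81 + (5 + (6/(2 + 2/2) - 1*1/5)**2))*23 = (81 + (5 + (6/(2 + (1/2)*2) - 1/5)**2))*23 = (81 + (5 + (6/(2 + 1) - 1/5)**2))*23 = (81 + (5 + (6/3 - 1/5)**2))*23 = (81 + (5 + (6*(1/3) - 1/5)**2))*23 = (81 + (5 + (2 - 1/5)**2))*23 = (81 + (5 + (9/5)**2))*23 = (81 + (5 + 81/25))*23 = (81 + 206/25)*23 = (2231/25)*23 = 51313/25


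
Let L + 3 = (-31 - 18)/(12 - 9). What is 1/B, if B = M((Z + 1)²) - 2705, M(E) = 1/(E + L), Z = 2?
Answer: -31/83858 ≈ -0.00036967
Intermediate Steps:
L = -58/3 (L = -3 + (-31 - 18)/(12 - 9) = -3 - 49/3 = -58/3 ≈ -19.333)
M(E) = 1/(-58/3 + E) (M(E) = 1/(E - 58/3) = 1/(-58/3 + E))
B = -83858/31 (B = 3/(-58 + 3*(2 + 1)²) - 2705 = 3/(-58 + 3*3²) - 2705 = 3/(-58 + 3*9) - 2705 = 3/(-58 + 27) - 2705 = 3/(-31) - 2705 = 3*(-1/31) - 2705 = -3/31 - 2705 = -83858/31 ≈ -2705.1)
1/B = 1/(-83858/31) = -31/83858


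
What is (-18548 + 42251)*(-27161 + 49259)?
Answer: 523788894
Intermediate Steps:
(-18548 + 42251)*(-27161 + 49259) = 23703*22098 = 523788894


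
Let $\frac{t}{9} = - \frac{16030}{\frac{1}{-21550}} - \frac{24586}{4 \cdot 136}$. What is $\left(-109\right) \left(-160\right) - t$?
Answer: $- \frac{845648177683}{272} \approx -3.109 \cdot 10^{9}$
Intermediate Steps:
$t = \frac{845652921363}{272}$ ($t = 9 \left(- \frac{16030}{\frac{1}{-21550}} - \frac{24586}{4 \cdot 136}\right) = 9 \left(- \frac{16030}{- \frac{1}{21550}} - \frac{24586}{544}\right) = 9 \left(\left(-16030\right) \left(-21550\right) - \frac{12293}{272}\right) = 9 \left(345446500 - \frac{12293}{272}\right) = 9 \cdot \frac{93961435707}{272} = \frac{845652921363}{272} \approx 3.109 \cdot 10^{9}$)
$\left(-109\right) \left(-160\right) - t = \left(-109\right) \left(-160\right) - \frac{845652921363}{272} = 17440 - \frac{845652921363}{272} = - \frac{845648177683}{272}$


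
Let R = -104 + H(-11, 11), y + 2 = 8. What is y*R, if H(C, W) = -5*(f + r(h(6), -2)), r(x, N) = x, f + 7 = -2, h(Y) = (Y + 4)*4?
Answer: -1554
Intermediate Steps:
h(Y) = 16 + 4*Y (h(Y) = (4 + Y)*4 = 16 + 4*Y)
f = -9 (f = -7 - 2 = -9)
y = 6 (y = -2 + 8 = 6)
H(C, W) = -155 (H(C, W) = -5*(-9 + (16 + 4*6)) = -5*(-9 + (16 + 24)) = -5*(-9 + 40) = -5*31 = -155)
R = -259 (R = -104 - 155 = -259)
y*R = 6*(-259) = -1554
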